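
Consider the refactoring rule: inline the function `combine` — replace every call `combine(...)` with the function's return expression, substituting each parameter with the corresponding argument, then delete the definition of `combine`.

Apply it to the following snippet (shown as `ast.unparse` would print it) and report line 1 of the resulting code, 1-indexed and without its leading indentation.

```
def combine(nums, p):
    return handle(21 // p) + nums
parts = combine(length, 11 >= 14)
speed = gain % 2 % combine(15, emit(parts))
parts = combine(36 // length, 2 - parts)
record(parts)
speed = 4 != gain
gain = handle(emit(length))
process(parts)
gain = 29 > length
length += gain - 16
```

Transformed code:
parts = handle(21 // (11 >= 14)) + length
speed = gain % 2 % (handle(21 // emit(parts)) + 15)
parts = handle(21 // (2 - parts)) + 36 // length
record(parts)
speed = 4 != gain
gain = handle(emit(length))
process(parts)
gain = 29 > length
length += gain - 16

parts = handle(21 // (11 >= 14)) + length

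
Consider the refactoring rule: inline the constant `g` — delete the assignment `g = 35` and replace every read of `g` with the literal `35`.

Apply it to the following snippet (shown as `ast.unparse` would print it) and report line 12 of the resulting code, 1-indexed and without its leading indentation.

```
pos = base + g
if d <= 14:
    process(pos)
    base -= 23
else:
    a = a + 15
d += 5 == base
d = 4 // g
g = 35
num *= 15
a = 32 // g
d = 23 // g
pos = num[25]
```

Transformed code:
pos = base + 35
if d <= 14:
    process(pos)
    base -= 23
else:
    a = a + 15
d += 5 == base
d = 4 // 35
num *= 15
a = 32 // 35
d = 23 // 35
pos = num[25]

pos = num[25]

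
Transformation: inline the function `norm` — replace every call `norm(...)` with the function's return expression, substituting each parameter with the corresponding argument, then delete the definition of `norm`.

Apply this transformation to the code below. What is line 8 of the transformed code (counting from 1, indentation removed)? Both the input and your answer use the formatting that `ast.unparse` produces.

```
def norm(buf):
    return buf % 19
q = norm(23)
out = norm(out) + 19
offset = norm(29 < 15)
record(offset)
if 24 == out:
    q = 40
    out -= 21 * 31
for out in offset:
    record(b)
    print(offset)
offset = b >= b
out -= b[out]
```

for out in offset:

Transformed code:
q = 23 % 19
out = out % 19 + 19
offset = (29 < 15) % 19
record(offset)
if 24 == out:
    q = 40
    out -= 21 * 31
for out in offset:
    record(b)
    print(offset)
offset = b >= b
out -= b[out]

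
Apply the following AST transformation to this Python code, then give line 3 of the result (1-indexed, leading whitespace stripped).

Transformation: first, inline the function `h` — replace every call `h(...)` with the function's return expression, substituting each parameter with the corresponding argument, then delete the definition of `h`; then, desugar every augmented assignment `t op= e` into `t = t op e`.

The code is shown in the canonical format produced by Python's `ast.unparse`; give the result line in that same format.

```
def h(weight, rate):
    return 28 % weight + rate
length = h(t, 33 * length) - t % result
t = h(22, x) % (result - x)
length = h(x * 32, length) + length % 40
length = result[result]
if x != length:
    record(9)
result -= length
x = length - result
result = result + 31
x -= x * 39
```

Transformed code:
length = 28 % t + 33 * length - t % result
t = (28 % 22 + x) % (result - x)
length = 28 % (x * 32) + length + length % 40
length = result[result]
if x != length:
    record(9)
result = result - length
x = length - result
result = result + 31
x = x - x * 39

length = 28 % (x * 32) + length + length % 40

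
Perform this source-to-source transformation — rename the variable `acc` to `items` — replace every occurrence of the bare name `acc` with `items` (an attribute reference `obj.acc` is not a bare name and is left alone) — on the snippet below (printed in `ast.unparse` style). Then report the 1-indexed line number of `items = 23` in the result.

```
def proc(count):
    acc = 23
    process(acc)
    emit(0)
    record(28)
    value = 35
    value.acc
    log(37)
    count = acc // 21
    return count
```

Transformed code:
def proc(count):
    items = 23
    process(items)
    emit(0)
    record(28)
    value = 35
    value.acc
    log(37)
    count = items // 21
    return count

2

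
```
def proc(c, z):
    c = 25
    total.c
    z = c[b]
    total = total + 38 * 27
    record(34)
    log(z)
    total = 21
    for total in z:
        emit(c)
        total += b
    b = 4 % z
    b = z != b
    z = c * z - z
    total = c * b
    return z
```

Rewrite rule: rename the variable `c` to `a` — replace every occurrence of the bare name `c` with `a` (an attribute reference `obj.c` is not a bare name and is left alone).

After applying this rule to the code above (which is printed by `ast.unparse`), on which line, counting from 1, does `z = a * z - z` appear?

14

Transformed code:
def proc(a, z):
    a = 25
    total.c
    z = a[b]
    total = total + 38 * 27
    record(34)
    log(z)
    total = 21
    for total in z:
        emit(a)
        total += b
    b = 4 % z
    b = z != b
    z = a * z - z
    total = a * b
    return z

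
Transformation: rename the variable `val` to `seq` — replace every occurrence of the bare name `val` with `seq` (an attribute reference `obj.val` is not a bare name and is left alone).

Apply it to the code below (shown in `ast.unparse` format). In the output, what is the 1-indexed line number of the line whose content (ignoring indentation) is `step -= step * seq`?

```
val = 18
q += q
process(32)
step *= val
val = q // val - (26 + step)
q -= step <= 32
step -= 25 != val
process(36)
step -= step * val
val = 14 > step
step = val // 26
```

Transformed code:
seq = 18
q += q
process(32)
step *= seq
seq = q // seq - (26 + step)
q -= step <= 32
step -= 25 != seq
process(36)
step -= step * seq
seq = 14 > step
step = seq // 26

9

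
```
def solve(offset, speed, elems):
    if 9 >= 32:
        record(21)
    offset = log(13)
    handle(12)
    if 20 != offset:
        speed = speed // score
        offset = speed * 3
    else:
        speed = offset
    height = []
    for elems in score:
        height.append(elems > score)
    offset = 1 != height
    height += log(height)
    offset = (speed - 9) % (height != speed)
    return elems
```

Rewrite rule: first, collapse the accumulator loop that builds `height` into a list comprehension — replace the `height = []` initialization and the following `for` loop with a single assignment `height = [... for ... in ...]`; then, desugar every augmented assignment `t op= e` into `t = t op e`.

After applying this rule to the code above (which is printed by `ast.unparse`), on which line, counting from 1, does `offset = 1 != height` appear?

12

Transformed code:
def solve(offset, speed, elems):
    if 9 >= 32:
        record(21)
    offset = log(13)
    handle(12)
    if 20 != offset:
        speed = speed // score
        offset = speed * 3
    else:
        speed = offset
    height = [elems > score for elems in score]
    offset = 1 != height
    height = height + log(height)
    offset = (speed - 9) % (height != speed)
    return elems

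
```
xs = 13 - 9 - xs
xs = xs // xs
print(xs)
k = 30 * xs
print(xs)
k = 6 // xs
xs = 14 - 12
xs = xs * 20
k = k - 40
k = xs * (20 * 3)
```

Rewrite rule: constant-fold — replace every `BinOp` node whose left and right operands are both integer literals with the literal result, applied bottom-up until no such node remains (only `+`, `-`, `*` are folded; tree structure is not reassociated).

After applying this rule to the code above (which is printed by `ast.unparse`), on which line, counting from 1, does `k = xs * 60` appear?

Transformed code:
xs = 4 - xs
xs = xs // xs
print(xs)
k = 30 * xs
print(xs)
k = 6 // xs
xs = 2
xs = xs * 20
k = k - 40
k = xs * 60

10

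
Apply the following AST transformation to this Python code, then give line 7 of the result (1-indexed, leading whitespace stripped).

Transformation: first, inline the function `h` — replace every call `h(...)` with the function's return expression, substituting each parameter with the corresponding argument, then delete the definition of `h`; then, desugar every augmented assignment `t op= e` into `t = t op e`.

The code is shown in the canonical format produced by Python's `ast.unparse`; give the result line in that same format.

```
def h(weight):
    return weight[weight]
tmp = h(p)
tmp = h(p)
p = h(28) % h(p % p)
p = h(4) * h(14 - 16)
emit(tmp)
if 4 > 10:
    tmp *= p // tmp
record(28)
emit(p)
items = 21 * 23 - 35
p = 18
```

Transformed code:
tmp = p[p]
tmp = p[p]
p = 28[28] % (p % p)[p % p]
p = 4[4] * (14 - 16)[14 - 16]
emit(tmp)
if 4 > 10:
    tmp = tmp * (p // tmp)
record(28)
emit(p)
items = 21 * 23 - 35
p = 18

tmp = tmp * (p // tmp)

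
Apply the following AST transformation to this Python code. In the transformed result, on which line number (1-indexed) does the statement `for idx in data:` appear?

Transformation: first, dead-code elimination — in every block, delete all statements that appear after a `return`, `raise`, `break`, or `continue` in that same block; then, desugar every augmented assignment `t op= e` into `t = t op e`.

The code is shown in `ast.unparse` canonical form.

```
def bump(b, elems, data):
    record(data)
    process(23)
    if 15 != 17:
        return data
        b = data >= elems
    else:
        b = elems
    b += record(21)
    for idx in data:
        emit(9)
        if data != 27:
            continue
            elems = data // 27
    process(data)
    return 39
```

Transformed code:
def bump(b, elems, data):
    record(data)
    process(23)
    if 15 != 17:
        return data
    else:
        b = elems
    b = b + record(21)
    for idx in data:
        emit(9)
        if data != 27:
            continue
    process(data)
    return 39

9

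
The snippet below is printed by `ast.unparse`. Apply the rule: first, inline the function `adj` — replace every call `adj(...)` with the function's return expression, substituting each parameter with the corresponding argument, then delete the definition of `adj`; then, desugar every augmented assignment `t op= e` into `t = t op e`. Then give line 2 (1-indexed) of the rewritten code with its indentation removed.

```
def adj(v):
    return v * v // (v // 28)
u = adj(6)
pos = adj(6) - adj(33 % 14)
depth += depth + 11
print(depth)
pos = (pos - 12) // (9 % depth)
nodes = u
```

Transformed code:
u = 6 * 6 // (6 // 28)
pos = 6 * 6 // (6 // 28) - 33 % 14 * (33 % 14) // (33 % 14 // 28)
depth = depth + (depth + 11)
print(depth)
pos = (pos - 12) // (9 % depth)
nodes = u

pos = 6 * 6 // (6 // 28) - 33 % 14 * (33 % 14) // (33 % 14 // 28)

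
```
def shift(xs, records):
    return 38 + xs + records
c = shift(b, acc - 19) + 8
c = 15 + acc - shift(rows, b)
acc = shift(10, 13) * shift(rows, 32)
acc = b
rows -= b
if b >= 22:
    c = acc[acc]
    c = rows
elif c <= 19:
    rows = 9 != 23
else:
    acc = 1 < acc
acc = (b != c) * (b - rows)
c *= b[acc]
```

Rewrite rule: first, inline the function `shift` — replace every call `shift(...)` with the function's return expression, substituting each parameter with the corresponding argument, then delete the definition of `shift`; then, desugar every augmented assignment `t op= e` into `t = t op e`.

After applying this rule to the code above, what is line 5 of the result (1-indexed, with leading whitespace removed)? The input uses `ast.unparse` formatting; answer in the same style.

Transformed code:
c = 38 + b + (acc - 19) + 8
c = 15 + acc - (38 + rows + b)
acc = (38 + 10 + 13) * (38 + rows + 32)
acc = b
rows = rows - b
if b >= 22:
    c = acc[acc]
    c = rows
elif c <= 19:
    rows = 9 != 23
else:
    acc = 1 < acc
acc = (b != c) * (b - rows)
c = c * b[acc]

rows = rows - b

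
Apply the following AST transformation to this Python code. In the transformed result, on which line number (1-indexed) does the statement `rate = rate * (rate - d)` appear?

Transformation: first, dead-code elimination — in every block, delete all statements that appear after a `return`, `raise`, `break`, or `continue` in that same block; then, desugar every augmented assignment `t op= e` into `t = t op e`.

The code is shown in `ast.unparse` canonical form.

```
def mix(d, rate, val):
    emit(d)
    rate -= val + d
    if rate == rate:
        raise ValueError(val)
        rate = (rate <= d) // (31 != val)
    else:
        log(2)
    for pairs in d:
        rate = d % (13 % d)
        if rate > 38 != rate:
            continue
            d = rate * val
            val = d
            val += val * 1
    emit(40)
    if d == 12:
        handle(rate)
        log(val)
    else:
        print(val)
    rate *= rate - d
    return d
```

Transformed code:
def mix(d, rate, val):
    emit(d)
    rate = rate - (val + d)
    if rate == rate:
        raise ValueError(val)
    else:
        log(2)
    for pairs in d:
        rate = d % (13 % d)
        if rate > 38 != rate:
            continue
    emit(40)
    if d == 12:
        handle(rate)
        log(val)
    else:
        print(val)
    rate = rate * (rate - d)
    return d

18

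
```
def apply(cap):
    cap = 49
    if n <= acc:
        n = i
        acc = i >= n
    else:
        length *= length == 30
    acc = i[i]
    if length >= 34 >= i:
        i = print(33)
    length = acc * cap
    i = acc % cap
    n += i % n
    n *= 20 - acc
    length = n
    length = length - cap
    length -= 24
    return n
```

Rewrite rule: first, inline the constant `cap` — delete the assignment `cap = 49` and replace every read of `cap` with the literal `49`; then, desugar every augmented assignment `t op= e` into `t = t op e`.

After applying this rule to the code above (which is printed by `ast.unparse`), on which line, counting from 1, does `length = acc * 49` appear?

10

Transformed code:
def apply(cap):
    if n <= acc:
        n = i
        acc = i >= n
    else:
        length = length * (length == 30)
    acc = i[i]
    if length >= 34 >= i:
        i = print(33)
    length = acc * 49
    i = acc % 49
    n = n + i % n
    n = n * (20 - acc)
    length = n
    length = length - 49
    length = length - 24
    return n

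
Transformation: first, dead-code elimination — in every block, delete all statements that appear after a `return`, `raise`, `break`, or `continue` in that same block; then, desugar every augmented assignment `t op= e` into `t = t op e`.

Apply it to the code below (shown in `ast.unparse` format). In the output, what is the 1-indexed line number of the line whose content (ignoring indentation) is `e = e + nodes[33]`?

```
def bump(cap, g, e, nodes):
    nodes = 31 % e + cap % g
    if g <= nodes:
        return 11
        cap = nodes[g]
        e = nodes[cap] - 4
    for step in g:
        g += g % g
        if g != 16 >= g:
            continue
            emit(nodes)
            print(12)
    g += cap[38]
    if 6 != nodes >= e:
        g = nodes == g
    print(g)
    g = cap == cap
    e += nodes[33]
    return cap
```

14

Transformed code:
def bump(cap, g, e, nodes):
    nodes = 31 % e + cap % g
    if g <= nodes:
        return 11
    for step in g:
        g = g + g % g
        if g != 16 >= g:
            continue
    g = g + cap[38]
    if 6 != nodes >= e:
        g = nodes == g
    print(g)
    g = cap == cap
    e = e + nodes[33]
    return cap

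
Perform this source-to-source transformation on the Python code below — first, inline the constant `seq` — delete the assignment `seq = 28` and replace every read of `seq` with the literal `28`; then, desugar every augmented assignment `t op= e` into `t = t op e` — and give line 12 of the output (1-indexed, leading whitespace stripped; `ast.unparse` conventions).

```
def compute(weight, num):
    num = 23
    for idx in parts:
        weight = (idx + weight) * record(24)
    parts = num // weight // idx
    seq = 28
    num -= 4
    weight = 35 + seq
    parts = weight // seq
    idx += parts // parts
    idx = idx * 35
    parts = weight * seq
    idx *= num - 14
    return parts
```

Transformed code:
def compute(weight, num):
    num = 23
    for idx in parts:
        weight = (idx + weight) * record(24)
    parts = num // weight // idx
    num = num - 4
    weight = 35 + 28
    parts = weight // 28
    idx = idx + parts // parts
    idx = idx * 35
    parts = weight * 28
    idx = idx * (num - 14)
    return parts

idx = idx * (num - 14)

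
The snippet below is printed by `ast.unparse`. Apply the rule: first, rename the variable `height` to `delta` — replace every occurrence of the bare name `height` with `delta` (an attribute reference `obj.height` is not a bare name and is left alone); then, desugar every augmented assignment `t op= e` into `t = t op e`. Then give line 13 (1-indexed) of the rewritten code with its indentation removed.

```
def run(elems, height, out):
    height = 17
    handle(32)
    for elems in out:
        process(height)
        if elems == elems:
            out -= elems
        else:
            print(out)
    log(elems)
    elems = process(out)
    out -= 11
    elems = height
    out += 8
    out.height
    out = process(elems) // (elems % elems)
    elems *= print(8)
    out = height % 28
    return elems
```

Transformed code:
def run(elems, delta, out):
    delta = 17
    handle(32)
    for elems in out:
        process(delta)
        if elems == elems:
            out = out - elems
        else:
            print(out)
    log(elems)
    elems = process(out)
    out = out - 11
    elems = delta
    out = out + 8
    out.height
    out = process(elems) // (elems % elems)
    elems = elems * print(8)
    out = delta % 28
    return elems

elems = delta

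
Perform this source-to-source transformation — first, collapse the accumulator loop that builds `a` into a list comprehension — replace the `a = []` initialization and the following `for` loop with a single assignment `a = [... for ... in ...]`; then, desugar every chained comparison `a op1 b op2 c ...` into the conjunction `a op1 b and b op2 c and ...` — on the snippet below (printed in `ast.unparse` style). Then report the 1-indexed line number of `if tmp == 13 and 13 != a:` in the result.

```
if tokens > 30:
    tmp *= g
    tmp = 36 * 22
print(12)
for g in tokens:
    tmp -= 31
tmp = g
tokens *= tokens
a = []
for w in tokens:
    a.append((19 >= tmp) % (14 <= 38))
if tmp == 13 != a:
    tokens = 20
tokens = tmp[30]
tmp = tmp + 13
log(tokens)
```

10

Transformed code:
if tokens > 30:
    tmp *= g
    tmp = 36 * 22
print(12)
for g in tokens:
    tmp -= 31
tmp = g
tokens *= tokens
a = [(19 >= tmp) % (14 <= 38) for w in tokens]
if tmp == 13 and 13 != a:
    tokens = 20
tokens = tmp[30]
tmp = tmp + 13
log(tokens)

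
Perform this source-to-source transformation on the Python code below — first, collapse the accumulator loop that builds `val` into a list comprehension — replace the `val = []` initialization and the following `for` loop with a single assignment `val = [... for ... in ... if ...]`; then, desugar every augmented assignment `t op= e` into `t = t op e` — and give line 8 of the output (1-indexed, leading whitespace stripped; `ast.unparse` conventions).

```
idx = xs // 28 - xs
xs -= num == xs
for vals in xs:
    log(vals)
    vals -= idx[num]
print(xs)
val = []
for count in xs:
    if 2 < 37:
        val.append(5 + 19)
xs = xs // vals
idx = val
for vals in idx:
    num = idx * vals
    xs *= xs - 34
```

xs = xs // vals

Transformed code:
idx = xs // 28 - xs
xs = xs - (num == xs)
for vals in xs:
    log(vals)
    vals = vals - idx[num]
print(xs)
val = [5 + 19 for count in xs if 2 < 37]
xs = xs // vals
idx = val
for vals in idx:
    num = idx * vals
    xs = xs * (xs - 34)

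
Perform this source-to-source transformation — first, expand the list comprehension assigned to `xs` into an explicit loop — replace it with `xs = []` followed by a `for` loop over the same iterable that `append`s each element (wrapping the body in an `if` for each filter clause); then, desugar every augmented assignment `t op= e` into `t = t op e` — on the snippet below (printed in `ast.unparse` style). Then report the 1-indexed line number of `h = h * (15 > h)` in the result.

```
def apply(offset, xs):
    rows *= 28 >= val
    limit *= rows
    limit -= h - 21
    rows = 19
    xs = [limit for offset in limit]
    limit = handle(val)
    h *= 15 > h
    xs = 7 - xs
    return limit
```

10

Transformed code:
def apply(offset, xs):
    rows = rows * (28 >= val)
    limit = limit * rows
    limit = limit - (h - 21)
    rows = 19
    xs = []
    for offset in limit:
        xs.append(limit)
    limit = handle(val)
    h = h * (15 > h)
    xs = 7 - xs
    return limit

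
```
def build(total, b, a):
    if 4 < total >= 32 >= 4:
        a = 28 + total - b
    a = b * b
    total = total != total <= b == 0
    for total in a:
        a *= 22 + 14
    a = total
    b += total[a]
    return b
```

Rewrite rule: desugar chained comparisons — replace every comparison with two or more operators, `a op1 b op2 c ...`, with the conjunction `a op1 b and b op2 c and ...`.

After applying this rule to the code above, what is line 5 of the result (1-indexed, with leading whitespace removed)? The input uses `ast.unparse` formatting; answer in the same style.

total = total != total and total <= b and (b == 0)

Transformed code:
def build(total, b, a):
    if 4 < total and total >= 32 and (32 >= 4):
        a = 28 + total - b
    a = b * b
    total = total != total and total <= b and (b == 0)
    for total in a:
        a *= 22 + 14
    a = total
    b += total[a]
    return b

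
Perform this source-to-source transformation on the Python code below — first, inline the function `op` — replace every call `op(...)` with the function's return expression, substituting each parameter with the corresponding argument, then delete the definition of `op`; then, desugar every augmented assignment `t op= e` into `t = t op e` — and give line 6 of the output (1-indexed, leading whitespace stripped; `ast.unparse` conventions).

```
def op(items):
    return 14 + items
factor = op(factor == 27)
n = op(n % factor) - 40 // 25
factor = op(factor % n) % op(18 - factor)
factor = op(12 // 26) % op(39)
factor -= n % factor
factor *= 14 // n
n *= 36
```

Transformed code:
factor = 14 + (factor == 27)
n = 14 + n % factor - 40 // 25
factor = (14 + factor % n) % (14 + (18 - factor))
factor = (14 + 12 // 26) % (14 + 39)
factor = factor - n % factor
factor = factor * (14 // n)
n = n * 36

factor = factor * (14 // n)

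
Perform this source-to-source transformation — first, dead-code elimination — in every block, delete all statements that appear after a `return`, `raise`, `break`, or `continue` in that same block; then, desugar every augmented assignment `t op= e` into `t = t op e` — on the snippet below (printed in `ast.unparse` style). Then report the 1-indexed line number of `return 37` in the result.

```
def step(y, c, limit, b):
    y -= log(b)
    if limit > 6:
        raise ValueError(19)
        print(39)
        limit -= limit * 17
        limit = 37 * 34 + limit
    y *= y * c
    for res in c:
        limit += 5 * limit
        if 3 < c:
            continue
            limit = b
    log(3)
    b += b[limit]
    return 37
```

12

Transformed code:
def step(y, c, limit, b):
    y = y - log(b)
    if limit > 6:
        raise ValueError(19)
    y = y * (y * c)
    for res in c:
        limit = limit + 5 * limit
        if 3 < c:
            continue
    log(3)
    b = b + b[limit]
    return 37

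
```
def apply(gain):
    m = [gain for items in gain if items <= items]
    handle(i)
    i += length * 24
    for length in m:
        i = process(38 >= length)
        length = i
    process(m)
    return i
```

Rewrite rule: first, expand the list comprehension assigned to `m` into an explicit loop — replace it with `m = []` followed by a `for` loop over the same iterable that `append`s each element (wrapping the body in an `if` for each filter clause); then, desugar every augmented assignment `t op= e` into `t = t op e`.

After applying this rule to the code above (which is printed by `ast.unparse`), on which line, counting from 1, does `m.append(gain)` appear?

Transformed code:
def apply(gain):
    m = []
    for items in gain:
        if items <= items:
            m.append(gain)
    handle(i)
    i = i + length * 24
    for length in m:
        i = process(38 >= length)
        length = i
    process(m)
    return i

5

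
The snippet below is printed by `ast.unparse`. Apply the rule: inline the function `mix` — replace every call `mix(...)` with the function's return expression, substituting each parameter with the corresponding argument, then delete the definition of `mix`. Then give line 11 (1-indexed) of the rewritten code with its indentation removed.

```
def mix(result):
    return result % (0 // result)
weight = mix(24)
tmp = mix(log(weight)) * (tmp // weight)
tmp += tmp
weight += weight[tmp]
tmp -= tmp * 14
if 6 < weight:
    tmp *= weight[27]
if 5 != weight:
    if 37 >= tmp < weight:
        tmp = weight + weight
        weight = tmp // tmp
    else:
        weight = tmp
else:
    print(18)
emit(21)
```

weight = tmp // tmp

Transformed code:
weight = 24 % (0 // 24)
tmp = log(weight) % (0 // log(weight)) * (tmp // weight)
tmp += tmp
weight += weight[tmp]
tmp -= tmp * 14
if 6 < weight:
    tmp *= weight[27]
if 5 != weight:
    if 37 >= tmp < weight:
        tmp = weight + weight
        weight = tmp // tmp
    else:
        weight = tmp
else:
    print(18)
emit(21)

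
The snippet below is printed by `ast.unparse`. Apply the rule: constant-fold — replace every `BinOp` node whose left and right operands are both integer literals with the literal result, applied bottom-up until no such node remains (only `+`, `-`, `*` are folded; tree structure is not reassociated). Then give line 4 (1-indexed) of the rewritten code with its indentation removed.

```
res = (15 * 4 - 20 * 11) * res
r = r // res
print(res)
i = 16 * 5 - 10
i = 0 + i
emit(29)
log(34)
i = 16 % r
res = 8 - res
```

i = 70

Transformed code:
res = -160 * res
r = r // res
print(res)
i = 70
i = 0 + i
emit(29)
log(34)
i = 16 % r
res = 8 - res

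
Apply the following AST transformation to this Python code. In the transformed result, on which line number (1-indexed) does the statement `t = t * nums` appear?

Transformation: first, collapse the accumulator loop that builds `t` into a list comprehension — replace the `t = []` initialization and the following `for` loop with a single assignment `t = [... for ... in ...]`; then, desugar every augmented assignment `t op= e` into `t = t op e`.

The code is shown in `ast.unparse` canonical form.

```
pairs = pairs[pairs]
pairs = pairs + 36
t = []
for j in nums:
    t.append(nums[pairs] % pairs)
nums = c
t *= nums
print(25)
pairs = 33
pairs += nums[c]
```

Transformed code:
pairs = pairs[pairs]
pairs = pairs + 36
t = [nums[pairs] % pairs for j in nums]
nums = c
t = t * nums
print(25)
pairs = 33
pairs = pairs + nums[c]

5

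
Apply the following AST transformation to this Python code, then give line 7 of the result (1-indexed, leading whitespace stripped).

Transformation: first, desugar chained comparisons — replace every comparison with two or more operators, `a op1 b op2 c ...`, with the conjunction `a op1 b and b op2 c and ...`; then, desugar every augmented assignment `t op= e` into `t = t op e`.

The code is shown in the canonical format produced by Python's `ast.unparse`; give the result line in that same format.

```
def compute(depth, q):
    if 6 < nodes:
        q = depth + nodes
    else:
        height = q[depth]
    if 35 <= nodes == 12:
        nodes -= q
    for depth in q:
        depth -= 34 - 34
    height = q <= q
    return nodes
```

nodes = nodes - q

Transformed code:
def compute(depth, q):
    if 6 < nodes:
        q = depth + nodes
    else:
        height = q[depth]
    if 35 <= nodes and nodes == 12:
        nodes = nodes - q
    for depth in q:
        depth = depth - (34 - 34)
    height = q <= q
    return nodes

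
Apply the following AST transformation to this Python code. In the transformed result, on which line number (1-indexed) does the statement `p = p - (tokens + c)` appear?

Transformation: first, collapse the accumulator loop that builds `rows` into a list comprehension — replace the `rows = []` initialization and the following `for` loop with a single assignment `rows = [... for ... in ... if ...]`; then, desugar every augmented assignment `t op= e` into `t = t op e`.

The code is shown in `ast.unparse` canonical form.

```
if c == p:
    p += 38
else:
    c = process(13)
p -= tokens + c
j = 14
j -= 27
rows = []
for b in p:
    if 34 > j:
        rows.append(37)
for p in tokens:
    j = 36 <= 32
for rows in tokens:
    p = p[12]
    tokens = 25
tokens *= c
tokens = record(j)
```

5

Transformed code:
if c == p:
    p = p + 38
else:
    c = process(13)
p = p - (tokens + c)
j = 14
j = j - 27
rows = [37 for b in p if 34 > j]
for p in tokens:
    j = 36 <= 32
for rows in tokens:
    p = p[12]
    tokens = 25
tokens = tokens * c
tokens = record(j)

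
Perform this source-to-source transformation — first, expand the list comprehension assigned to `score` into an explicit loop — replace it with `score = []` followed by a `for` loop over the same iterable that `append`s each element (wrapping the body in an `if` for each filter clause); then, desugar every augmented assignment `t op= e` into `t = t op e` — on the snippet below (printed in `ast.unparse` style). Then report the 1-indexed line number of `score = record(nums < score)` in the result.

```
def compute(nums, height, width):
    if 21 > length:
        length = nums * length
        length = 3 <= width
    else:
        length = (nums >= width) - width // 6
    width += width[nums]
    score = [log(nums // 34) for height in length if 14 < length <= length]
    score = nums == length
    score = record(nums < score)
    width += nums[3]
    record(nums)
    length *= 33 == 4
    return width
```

13

Transformed code:
def compute(nums, height, width):
    if 21 > length:
        length = nums * length
        length = 3 <= width
    else:
        length = (nums >= width) - width // 6
    width = width + width[nums]
    score = []
    for height in length:
        if 14 < length <= length:
            score.append(log(nums // 34))
    score = nums == length
    score = record(nums < score)
    width = width + nums[3]
    record(nums)
    length = length * (33 == 4)
    return width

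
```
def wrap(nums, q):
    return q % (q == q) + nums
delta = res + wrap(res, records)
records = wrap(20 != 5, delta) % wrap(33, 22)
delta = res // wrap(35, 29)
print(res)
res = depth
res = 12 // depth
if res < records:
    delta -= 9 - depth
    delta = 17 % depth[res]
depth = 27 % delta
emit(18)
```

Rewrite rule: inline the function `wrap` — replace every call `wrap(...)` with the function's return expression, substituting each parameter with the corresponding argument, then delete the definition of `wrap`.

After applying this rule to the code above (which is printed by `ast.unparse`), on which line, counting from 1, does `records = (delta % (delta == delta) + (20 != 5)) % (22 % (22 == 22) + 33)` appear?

Transformed code:
delta = res + (records % (records == records) + res)
records = (delta % (delta == delta) + (20 != 5)) % (22 % (22 == 22) + 33)
delta = res // (29 % (29 == 29) + 35)
print(res)
res = depth
res = 12 // depth
if res < records:
    delta -= 9 - depth
    delta = 17 % depth[res]
depth = 27 % delta
emit(18)

2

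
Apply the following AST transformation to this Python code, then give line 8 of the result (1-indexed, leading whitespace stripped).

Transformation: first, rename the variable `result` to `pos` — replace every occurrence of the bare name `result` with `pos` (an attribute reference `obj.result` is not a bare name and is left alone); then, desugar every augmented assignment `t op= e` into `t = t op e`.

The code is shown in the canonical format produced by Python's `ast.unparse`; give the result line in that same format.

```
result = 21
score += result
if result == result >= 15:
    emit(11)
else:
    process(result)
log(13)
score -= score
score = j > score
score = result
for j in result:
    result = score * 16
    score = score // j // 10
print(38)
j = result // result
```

score = score - score

Transformed code:
pos = 21
score = score + pos
if pos == pos >= 15:
    emit(11)
else:
    process(pos)
log(13)
score = score - score
score = j > score
score = pos
for j in pos:
    pos = score * 16
    score = score // j // 10
print(38)
j = pos // pos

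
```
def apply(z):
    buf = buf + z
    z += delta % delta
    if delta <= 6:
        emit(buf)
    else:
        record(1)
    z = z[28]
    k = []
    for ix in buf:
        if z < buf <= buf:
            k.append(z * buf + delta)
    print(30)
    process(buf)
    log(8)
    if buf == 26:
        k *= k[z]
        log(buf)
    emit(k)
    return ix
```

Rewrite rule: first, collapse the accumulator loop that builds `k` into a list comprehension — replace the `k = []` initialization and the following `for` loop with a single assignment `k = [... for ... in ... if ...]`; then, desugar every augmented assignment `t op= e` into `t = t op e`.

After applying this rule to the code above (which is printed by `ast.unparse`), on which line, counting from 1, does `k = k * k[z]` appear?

Transformed code:
def apply(z):
    buf = buf + z
    z = z + delta % delta
    if delta <= 6:
        emit(buf)
    else:
        record(1)
    z = z[28]
    k = [z * buf + delta for ix in buf if z < buf <= buf]
    print(30)
    process(buf)
    log(8)
    if buf == 26:
        k = k * k[z]
        log(buf)
    emit(k)
    return ix

14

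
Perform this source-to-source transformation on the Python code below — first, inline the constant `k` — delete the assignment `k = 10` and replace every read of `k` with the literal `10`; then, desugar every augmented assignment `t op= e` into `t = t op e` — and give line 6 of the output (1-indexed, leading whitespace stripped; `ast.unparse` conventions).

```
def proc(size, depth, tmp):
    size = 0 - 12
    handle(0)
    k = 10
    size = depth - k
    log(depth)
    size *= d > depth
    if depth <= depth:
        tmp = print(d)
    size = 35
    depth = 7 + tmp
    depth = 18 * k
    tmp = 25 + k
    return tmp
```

size = size * (d > depth)

Transformed code:
def proc(size, depth, tmp):
    size = 0 - 12
    handle(0)
    size = depth - 10
    log(depth)
    size = size * (d > depth)
    if depth <= depth:
        tmp = print(d)
    size = 35
    depth = 7 + tmp
    depth = 18 * 10
    tmp = 25 + 10
    return tmp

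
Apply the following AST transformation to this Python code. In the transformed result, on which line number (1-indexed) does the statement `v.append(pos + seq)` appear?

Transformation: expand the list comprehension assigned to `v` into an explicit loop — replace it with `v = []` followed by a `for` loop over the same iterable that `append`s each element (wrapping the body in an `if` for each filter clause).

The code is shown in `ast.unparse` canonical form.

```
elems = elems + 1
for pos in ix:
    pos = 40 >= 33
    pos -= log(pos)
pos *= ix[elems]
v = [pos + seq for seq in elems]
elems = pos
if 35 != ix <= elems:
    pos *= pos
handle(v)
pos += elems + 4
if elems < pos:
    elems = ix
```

8

Transformed code:
elems = elems + 1
for pos in ix:
    pos = 40 >= 33
    pos -= log(pos)
pos *= ix[elems]
v = []
for seq in elems:
    v.append(pos + seq)
elems = pos
if 35 != ix <= elems:
    pos *= pos
handle(v)
pos += elems + 4
if elems < pos:
    elems = ix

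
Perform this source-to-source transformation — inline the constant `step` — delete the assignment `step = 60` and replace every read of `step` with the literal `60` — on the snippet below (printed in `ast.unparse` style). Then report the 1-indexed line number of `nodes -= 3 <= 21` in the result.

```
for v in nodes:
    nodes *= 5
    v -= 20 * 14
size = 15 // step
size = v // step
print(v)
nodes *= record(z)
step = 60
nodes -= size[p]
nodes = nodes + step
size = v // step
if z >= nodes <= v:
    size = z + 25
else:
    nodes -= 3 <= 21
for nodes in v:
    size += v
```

Transformed code:
for v in nodes:
    nodes *= 5
    v -= 20 * 14
size = 15 // 60
size = v // 60
print(v)
nodes *= record(z)
nodes -= size[p]
nodes = nodes + 60
size = v // 60
if z >= nodes <= v:
    size = z + 25
else:
    nodes -= 3 <= 21
for nodes in v:
    size += v

14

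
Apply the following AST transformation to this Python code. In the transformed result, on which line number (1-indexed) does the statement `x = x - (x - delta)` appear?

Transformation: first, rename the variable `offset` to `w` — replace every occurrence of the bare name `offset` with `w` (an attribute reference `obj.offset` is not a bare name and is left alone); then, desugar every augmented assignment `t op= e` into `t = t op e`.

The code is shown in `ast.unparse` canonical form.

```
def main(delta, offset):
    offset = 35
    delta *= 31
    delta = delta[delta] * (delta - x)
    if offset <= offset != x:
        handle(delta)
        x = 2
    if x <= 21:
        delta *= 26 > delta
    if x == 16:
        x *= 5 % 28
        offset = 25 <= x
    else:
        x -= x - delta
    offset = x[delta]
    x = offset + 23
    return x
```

14

Transformed code:
def main(delta, w):
    w = 35
    delta = delta * 31
    delta = delta[delta] * (delta - x)
    if w <= w != x:
        handle(delta)
        x = 2
    if x <= 21:
        delta = delta * (26 > delta)
    if x == 16:
        x = x * (5 % 28)
        w = 25 <= x
    else:
        x = x - (x - delta)
    w = x[delta]
    x = w + 23
    return x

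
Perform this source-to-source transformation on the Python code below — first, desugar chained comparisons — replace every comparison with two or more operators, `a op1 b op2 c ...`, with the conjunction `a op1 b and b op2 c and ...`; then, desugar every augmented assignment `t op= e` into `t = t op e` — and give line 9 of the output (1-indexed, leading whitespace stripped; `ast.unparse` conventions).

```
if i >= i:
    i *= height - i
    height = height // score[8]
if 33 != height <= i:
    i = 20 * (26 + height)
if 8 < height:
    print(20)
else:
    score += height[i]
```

score = score + height[i]

Transformed code:
if i >= i:
    i = i * (height - i)
    height = height // score[8]
if 33 != height and height <= i:
    i = 20 * (26 + height)
if 8 < height:
    print(20)
else:
    score = score + height[i]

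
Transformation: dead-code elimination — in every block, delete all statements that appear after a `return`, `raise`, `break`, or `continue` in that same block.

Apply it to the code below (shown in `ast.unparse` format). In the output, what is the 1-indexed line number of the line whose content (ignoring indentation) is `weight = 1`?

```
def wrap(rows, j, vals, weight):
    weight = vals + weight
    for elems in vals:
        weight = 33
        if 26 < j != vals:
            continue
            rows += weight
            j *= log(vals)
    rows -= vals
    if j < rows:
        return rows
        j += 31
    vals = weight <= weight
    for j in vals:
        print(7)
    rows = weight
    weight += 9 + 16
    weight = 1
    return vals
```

15

Transformed code:
def wrap(rows, j, vals, weight):
    weight = vals + weight
    for elems in vals:
        weight = 33
        if 26 < j != vals:
            continue
    rows -= vals
    if j < rows:
        return rows
    vals = weight <= weight
    for j in vals:
        print(7)
    rows = weight
    weight += 9 + 16
    weight = 1
    return vals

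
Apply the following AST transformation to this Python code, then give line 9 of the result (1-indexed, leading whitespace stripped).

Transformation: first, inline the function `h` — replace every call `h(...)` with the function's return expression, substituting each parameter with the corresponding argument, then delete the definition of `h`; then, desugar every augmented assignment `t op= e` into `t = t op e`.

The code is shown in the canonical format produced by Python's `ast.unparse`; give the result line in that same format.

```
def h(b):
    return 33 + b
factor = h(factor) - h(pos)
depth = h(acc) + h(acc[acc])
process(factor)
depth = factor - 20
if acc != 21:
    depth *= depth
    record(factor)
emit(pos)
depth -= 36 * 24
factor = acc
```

Transformed code:
factor = 33 + factor - (33 + pos)
depth = 33 + acc + (33 + acc[acc])
process(factor)
depth = factor - 20
if acc != 21:
    depth = depth * depth
    record(factor)
emit(pos)
depth = depth - 36 * 24
factor = acc

depth = depth - 36 * 24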